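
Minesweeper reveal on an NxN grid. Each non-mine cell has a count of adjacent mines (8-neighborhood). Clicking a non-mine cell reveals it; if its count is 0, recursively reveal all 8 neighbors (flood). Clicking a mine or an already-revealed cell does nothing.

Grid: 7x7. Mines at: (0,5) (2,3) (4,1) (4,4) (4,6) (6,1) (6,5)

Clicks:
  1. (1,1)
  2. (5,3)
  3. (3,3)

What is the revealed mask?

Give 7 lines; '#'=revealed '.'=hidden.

Answer: #####..
#####..
###....
####...
.......
...#...
.......

Derivation:
Click 1 (1,1) count=0: revealed 16 new [(0,0) (0,1) (0,2) (0,3) (0,4) (1,0) (1,1) (1,2) (1,3) (1,4) (2,0) (2,1) (2,2) (3,0) (3,1) (3,2)] -> total=16
Click 2 (5,3) count=1: revealed 1 new [(5,3)] -> total=17
Click 3 (3,3) count=2: revealed 1 new [(3,3)] -> total=18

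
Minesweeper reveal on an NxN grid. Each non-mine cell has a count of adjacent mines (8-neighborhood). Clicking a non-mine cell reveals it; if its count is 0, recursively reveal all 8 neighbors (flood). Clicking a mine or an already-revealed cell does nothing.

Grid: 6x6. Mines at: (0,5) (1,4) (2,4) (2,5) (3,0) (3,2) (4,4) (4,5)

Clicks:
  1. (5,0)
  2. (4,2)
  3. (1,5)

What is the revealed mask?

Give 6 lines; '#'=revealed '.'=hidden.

Answer: ......
.....#
......
......
####..
####..

Derivation:
Click 1 (5,0) count=0: revealed 8 new [(4,0) (4,1) (4,2) (4,3) (5,0) (5,1) (5,2) (5,3)] -> total=8
Click 2 (4,2) count=1: revealed 0 new [(none)] -> total=8
Click 3 (1,5) count=4: revealed 1 new [(1,5)] -> total=9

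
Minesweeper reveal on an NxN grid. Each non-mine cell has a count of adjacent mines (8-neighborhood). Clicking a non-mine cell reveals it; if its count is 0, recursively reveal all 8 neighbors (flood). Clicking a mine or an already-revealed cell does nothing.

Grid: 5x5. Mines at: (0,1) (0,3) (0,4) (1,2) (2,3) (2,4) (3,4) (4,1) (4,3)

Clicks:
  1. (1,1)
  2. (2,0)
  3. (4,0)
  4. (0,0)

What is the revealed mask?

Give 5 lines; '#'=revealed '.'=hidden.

Click 1 (1,1) count=2: revealed 1 new [(1,1)] -> total=1
Click 2 (2,0) count=0: revealed 5 new [(1,0) (2,0) (2,1) (3,0) (3,1)] -> total=6
Click 3 (4,0) count=1: revealed 1 new [(4,0)] -> total=7
Click 4 (0,0) count=1: revealed 1 new [(0,0)] -> total=8

Answer: #....
##...
##...
##...
#....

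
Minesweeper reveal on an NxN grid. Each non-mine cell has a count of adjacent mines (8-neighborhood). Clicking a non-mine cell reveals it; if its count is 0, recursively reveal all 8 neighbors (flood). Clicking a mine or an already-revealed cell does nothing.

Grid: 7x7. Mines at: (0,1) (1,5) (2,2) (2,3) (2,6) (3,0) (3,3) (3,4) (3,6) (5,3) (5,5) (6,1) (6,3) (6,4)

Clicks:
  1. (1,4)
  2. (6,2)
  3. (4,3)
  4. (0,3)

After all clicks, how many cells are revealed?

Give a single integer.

Click 1 (1,4) count=2: revealed 1 new [(1,4)] -> total=1
Click 2 (6,2) count=3: revealed 1 new [(6,2)] -> total=2
Click 3 (4,3) count=3: revealed 1 new [(4,3)] -> total=3
Click 4 (0,3) count=0: revealed 5 new [(0,2) (0,3) (0,4) (1,2) (1,3)] -> total=8

Answer: 8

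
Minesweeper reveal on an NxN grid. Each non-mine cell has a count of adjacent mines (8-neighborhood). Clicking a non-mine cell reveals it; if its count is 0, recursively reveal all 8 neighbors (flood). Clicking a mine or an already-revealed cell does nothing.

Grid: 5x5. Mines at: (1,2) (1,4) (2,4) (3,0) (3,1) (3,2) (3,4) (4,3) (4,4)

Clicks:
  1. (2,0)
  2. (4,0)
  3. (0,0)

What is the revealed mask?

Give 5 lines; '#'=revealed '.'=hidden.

Answer: ##...
##...
##...
.....
#....

Derivation:
Click 1 (2,0) count=2: revealed 1 new [(2,0)] -> total=1
Click 2 (4,0) count=2: revealed 1 new [(4,0)] -> total=2
Click 3 (0,0) count=0: revealed 5 new [(0,0) (0,1) (1,0) (1,1) (2,1)] -> total=7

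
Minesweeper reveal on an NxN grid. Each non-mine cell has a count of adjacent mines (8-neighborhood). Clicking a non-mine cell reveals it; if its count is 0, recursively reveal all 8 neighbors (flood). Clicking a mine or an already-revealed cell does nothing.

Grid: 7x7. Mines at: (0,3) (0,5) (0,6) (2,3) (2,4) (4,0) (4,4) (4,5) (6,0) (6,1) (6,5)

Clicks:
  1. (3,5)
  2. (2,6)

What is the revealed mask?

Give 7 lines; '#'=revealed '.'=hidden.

Click 1 (3,5) count=3: revealed 1 new [(3,5)] -> total=1
Click 2 (2,6) count=0: revealed 5 new [(1,5) (1,6) (2,5) (2,6) (3,6)] -> total=6

Answer: .......
.....##
.....##
.....##
.......
.......
.......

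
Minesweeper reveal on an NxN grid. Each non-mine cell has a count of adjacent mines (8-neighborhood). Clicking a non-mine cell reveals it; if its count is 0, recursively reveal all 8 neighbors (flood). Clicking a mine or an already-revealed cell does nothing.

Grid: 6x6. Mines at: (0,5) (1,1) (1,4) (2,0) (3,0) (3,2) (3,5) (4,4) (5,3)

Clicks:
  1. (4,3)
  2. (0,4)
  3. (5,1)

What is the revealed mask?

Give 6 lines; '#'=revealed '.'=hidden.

Click 1 (4,3) count=3: revealed 1 new [(4,3)] -> total=1
Click 2 (0,4) count=2: revealed 1 new [(0,4)] -> total=2
Click 3 (5,1) count=0: revealed 6 new [(4,0) (4,1) (4,2) (5,0) (5,1) (5,2)] -> total=8

Answer: ....#.
......
......
......
####..
###...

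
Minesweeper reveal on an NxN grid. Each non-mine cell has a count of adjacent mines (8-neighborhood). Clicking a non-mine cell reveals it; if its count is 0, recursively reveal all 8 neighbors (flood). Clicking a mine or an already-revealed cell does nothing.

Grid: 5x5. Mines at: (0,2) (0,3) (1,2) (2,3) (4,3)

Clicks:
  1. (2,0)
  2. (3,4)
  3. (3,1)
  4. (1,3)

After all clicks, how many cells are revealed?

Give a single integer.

Click 1 (2,0) count=0: revealed 13 new [(0,0) (0,1) (1,0) (1,1) (2,0) (2,1) (2,2) (3,0) (3,1) (3,2) (4,0) (4,1) (4,2)] -> total=13
Click 2 (3,4) count=2: revealed 1 new [(3,4)] -> total=14
Click 3 (3,1) count=0: revealed 0 new [(none)] -> total=14
Click 4 (1,3) count=4: revealed 1 new [(1,3)] -> total=15

Answer: 15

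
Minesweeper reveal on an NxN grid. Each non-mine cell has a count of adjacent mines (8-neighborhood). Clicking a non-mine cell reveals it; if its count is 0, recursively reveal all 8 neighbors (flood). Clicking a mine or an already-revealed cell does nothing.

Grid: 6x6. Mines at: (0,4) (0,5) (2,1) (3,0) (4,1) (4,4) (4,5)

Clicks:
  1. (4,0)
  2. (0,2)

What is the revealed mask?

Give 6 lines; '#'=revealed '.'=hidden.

Click 1 (4,0) count=2: revealed 1 new [(4,0)] -> total=1
Click 2 (0,2) count=0: revealed 8 new [(0,0) (0,1) (0,2) (0,3) (1,0) (1,1) (1,2) (1,3)] -> total=9

Answer: ####..
####..
......
......
#.....
......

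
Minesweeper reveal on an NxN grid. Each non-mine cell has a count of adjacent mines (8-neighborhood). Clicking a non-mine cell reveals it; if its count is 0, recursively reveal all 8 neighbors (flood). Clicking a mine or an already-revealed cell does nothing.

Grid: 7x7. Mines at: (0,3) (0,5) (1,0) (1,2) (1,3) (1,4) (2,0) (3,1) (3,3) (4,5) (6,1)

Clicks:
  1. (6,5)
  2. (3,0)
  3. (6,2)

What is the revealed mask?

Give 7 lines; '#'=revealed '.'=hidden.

Click 1 (6,5) count=0: revealed 13 new [(4,2) (4,3) (4,4) (5,2) (5,3) (5,4) (5,5) (5,6) (6,2) (6,3) (6,4) (6,5) (6,6)] -> total=13
Click 2 (3,0) count=2: revealed 1 new [(3,0)] -> total=14
Click 3 (6,2) count=1: revealed 0 new [(none)] -> total=14

Answer: .......
.......
.......
#......
..###..
..#####
..#####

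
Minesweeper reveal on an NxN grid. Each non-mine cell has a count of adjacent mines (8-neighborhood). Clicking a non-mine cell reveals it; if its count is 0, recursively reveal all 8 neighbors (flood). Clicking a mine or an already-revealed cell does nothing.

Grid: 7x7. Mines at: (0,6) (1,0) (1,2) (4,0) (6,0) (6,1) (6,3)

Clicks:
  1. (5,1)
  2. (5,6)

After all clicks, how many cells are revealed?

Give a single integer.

Click 1 (5,1) count=3: revealed 1 new [(5,1)] -> total=1
Click 2 (5,6) count=0: revealed 33 new [(0,3) (0,4) (0,5) (1,3) (1,4) (1,5) (1,6) (2,1) (2,2) (2,3) (2,4) (2,5) (2,6) (3,1) (3,2) (3,3) (3,4) (3,5) (3,6) (4,1) (4,2) (4,3) (4,4) (4,5) (4,6) (5,2) (5,3) (5,4) (5,5) (5,6) (6,4) (6,5) (6,6)] -> total=34

Answer: 34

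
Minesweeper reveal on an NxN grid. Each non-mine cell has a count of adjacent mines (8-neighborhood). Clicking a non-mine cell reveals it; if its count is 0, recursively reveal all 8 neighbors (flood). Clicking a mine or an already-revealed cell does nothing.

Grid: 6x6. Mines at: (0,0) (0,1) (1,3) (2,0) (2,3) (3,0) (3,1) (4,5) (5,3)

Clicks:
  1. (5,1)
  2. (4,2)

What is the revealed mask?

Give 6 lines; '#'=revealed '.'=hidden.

Click 1 (5,1) count=0: revealed 6 new [(4,0) (4,1) (4,2) (5,0) (5,1) (5,2)] -> total=6
Click 2 (4,2) count=2: revealed 0 new [(none)] -> total=6

Answer: ......
......
......
......
###...
###...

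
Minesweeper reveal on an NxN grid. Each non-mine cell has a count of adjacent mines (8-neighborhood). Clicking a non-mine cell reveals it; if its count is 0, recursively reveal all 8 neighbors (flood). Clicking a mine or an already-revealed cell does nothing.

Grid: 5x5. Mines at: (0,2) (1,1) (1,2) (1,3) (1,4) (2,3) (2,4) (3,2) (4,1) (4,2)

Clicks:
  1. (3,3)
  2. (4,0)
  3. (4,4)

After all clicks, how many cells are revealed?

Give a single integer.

Answer: 5

Derivation:
Click 1 (3,3) count=4: revealed 1 new [(3,3)] -> total=1
Click 2 (4,0) count=1: revealed 1 new [(4,0)] -> total=2
Click 3 (4,4) count=0: revealed 3 new [(3,4) (4,3) (4,4)] -> total=5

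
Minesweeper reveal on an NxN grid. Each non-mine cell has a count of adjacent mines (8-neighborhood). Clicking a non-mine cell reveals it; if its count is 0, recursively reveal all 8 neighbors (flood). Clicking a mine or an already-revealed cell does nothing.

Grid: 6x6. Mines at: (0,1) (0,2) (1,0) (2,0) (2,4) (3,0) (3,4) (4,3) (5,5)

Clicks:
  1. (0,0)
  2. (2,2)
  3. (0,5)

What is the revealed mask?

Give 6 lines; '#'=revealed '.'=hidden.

Answer: #..###
.#####
.###..
.###..
......
......

Derivation:
Click 1 (0,0) count=2: revealed 1 new [(0,0)] -> total=1
Click 2 (2,2) count=0: revealed 9 new [(1,1) (1,2) (1,3) (2,1) (2,2) (2,3) (3,1) (3,2) (3,3)] -> total=10
Click 3 (0,5) count=0: revealed 5 new [(0,3) (0,4) (0,5) (1,4) (1,5)] -> total=15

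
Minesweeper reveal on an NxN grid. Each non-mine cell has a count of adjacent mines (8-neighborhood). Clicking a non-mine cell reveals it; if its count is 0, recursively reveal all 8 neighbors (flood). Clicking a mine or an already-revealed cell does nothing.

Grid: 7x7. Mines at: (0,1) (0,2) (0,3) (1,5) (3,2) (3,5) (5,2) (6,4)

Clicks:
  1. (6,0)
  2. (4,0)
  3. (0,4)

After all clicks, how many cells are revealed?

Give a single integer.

Click 1 (6,0) count=0: revealed 12 new [(1,0) (1,1) (2,0) (2,1) (3,0) (3,1) (4,0) (4,1) (5,0) (5,1) (6,0) (6,1)] -> total=12
Click 2 (4,0) count=0: revealed 0 new [(none)] -> total=12
Click 3 (0,4) count=2: revealed 1 new [(0,4)] -> total=13

Answer: 13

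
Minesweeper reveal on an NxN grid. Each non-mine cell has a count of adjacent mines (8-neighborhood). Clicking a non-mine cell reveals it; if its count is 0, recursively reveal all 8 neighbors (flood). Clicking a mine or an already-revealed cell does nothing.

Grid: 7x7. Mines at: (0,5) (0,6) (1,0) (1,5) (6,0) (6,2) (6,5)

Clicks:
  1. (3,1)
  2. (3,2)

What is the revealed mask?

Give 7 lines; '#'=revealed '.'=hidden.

Answer: .####..
.####..
#######
#######
#######
#######
.......

Derivation:
Click 1 (3,1) count=0: revealed 36 new [(0,1) (0,2) (0,3) (0,4) (1,1) (1,2) (1,3) (1,4) (2,0) (2,1) (2,2) (2,3) (2,4) (2,5) (2,6) (3,0) (3,1) (3,2) (3,3) (3,4) (3,5) (3,6) (4,0) (4,1) (4,2) (4,3) (4,4) (4,5) (4,6) (5,0) (5,1) (5,2) (5,3) (5,4) (5,5) (5,6)] -> total=36
Click 2 (3,2) count=0: revealed 0 new [(none)] -> total=36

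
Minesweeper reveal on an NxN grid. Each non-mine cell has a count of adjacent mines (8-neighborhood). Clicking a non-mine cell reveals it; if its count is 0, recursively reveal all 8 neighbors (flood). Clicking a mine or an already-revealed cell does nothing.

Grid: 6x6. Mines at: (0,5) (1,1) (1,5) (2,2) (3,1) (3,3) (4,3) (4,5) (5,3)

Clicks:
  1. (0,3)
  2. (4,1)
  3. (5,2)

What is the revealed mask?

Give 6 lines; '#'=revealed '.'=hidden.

Answer: ..###.
..###.
......
......
.#....
..#...

Derivation:
Click 1 (0,3) count=0: revealed 6 new [(0,2) (0,3) (0,4) (1,2) (1,3) (1,4)] -> total=6
Click 2 (4,1) count=1: revealed 1 new [(4,1)] -> total=7
Click 3 (5,2) count=2: revealed 1 new [(5,2)] -> total=8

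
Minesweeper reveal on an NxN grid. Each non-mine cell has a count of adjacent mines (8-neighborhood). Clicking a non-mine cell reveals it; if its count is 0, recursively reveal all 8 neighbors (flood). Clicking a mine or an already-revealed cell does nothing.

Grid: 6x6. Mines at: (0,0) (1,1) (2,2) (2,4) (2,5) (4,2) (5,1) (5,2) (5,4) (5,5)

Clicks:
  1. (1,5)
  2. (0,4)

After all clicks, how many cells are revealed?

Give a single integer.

Click 1 (1,5) count=2: revealed 1 new [(1,5)] -> total=1
Click 2 (0,4) count=0: revealed 7 new [(0,2) (0,3) (0,4) (0,5) (1,2) (1,3) (1,4)] -> total=8

Answer: 8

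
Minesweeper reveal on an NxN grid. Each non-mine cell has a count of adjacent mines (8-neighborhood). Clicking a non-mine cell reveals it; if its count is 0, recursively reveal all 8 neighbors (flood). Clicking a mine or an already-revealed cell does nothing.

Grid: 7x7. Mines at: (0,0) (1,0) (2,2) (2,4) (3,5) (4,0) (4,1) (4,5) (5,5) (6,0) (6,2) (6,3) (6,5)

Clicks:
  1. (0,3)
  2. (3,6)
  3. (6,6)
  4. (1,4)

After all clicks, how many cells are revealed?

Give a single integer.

Answer: 16

Derivation:
Click 1 (0,3) count=0: revealed 14 new [(0,1) (0,2) (0,3) (0,4) (0,5) (0,6) (1,1) (1,2) (1,3) (1,4) (1,5) (1,6) (2,5) (2,6)] -> total=14
Click 2 (3,6) count=2: revealed 1 new [(3,6)] -> total=15
Click 3 (6,6) count=2: revealed 1 new [(6,6)] -> total=16
Click 4 (1,4) count=1: revealed 0 new [(none)] -> total=16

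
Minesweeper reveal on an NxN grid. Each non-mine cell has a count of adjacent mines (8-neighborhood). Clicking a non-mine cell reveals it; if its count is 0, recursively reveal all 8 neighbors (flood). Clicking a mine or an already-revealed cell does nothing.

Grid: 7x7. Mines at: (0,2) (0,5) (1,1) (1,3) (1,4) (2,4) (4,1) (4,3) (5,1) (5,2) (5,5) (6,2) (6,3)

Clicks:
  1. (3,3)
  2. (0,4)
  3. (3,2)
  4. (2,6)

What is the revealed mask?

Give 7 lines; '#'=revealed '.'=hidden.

Answer: ....#..
.....##
.....##
..##.##
.....##
.......
.......

Derivation:
Click 1 (3,3) count=2: revealed 1 new [(3,3)] -> total=1
Click 2 (0,4) count=3: revealed 1 new [(0,4)] -> total=2
Click 3 (3,2) count=2: revealed 1 new [(3,2)] -> total=3
Click 4 (2,6) count=0: revealed 8 new [(1,5) (1,6) (2,5) (2,6) (3,5) (3,6) (4,5) (4,6)] -> total=11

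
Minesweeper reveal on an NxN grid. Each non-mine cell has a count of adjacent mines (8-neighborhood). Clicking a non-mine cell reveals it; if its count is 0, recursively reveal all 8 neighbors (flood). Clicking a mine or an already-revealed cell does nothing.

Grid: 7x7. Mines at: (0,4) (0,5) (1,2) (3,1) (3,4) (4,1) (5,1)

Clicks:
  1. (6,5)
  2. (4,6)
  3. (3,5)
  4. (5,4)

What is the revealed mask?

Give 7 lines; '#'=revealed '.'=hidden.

Answer: .......
.....##
.....##
.....##
..#####
..#####
..#####

Derivation:
Click 1 (6,5) count=0: revealed 21 new [(1,5) (1,6) (2,5) (2,6) (3,5) (3,6) (4,2) (4,3) (4,4) (4,5) (4,6) (5,2) (5,3) (5,4) (5,5) (5,6) (6,2) (6,3) (6,4) (6,5) (6,6)] -> total=21
Click 2 (4,6) count=0: revealed 0 new [(none)] -> total=21
Click 3 (3,5) count=1: revealed 0 new [(none)] -> total=21
Click 4 (5,4) count=0: revealed 0 new [(none)] -> total=21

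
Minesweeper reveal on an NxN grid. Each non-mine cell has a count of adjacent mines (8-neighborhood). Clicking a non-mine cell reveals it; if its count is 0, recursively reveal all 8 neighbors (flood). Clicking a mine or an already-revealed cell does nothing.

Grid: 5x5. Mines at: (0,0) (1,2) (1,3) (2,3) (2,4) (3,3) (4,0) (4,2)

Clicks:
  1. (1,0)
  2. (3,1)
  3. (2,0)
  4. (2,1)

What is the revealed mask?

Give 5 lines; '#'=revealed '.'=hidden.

Click 1 (1,0) count=1: revealed 1 new [(1,0)] -> total=1
Click 2 (3,1) count=2: revealed 1 new [(3,1)] -> total=2
Click 3 (2,0) count=0: revealed 4 new [(1,1) (2,0) (2,1) (3,0)] -> total=6
Click 4 (2,1) count=1: revealed 0 new [(none)] -> total=6

Answer: .....
##...
##...
##...
.....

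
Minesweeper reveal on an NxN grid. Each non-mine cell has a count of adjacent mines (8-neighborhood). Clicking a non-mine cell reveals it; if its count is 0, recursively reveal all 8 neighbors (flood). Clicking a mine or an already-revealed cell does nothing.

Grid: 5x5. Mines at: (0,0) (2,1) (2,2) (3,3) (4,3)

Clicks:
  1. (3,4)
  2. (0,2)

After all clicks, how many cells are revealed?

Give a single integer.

Answer: 11

Derivation:
Click 1 (3,4) count=2: revealed 1 new [(3,4)] -> total=1
Click 2 (0,2) count=0: revealed 10 new [(0,1) (0,2) (0,3) (0,4) (1,1) (1,2) (1,3) (1,4) (2,3) (2,4)] -> total=11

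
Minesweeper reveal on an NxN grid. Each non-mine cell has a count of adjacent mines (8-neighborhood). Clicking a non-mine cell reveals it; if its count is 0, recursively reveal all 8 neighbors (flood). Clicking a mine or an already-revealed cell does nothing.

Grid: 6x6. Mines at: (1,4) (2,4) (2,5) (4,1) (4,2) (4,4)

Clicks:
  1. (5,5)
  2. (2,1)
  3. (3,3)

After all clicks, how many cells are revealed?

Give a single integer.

Answer: 17

Derivation:
Click 1 (5,5) count=1: revealed 1 new [(5,5)] -> total=1
Click 2 (2,1) count=0: revealed 16 new [(0,0) (0,1) (0,2) (0,3) (1,0) (1,1) (1,2) (1,3) (2,0) (2,1) (2,2) (2,3) (3,0) (3,1) (3,2) (3,3)] -> total=17
Click 3 (3,3) count=3: revealed 0 new [(none)] -> total=17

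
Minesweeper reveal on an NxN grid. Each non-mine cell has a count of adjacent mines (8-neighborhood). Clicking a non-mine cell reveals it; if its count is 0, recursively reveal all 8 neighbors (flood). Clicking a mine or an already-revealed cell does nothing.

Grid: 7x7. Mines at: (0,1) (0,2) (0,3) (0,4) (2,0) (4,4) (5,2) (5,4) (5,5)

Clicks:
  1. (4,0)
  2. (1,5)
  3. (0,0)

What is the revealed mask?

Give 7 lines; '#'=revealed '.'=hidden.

Click 1 (4,0) count=0: revealed 8 new [(3,0) (3,1) (4,0) (4,1) (5,0) (5,1) (6,0) (6,1)] -> total=8
Click 2 (1,5) count=1: revealed 1 new [(1,5)] -> total=9
Click 3 (0,0) count=1: revealed 1 new [(0,0)] -> total=10

Answer: #......
.....#.
.......
##.....
##.....
##.....
##.....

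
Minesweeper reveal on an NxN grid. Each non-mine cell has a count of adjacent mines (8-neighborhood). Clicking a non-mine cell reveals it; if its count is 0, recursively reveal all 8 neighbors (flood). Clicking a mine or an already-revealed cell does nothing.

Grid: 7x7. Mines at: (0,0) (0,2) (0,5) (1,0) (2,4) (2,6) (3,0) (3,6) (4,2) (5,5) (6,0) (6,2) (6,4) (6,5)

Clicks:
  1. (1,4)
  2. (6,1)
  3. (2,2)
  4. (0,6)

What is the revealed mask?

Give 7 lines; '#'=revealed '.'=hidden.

Click 1 (1,4) count=2: revealed 1 new [(1,4)] -> total=1
Click 2 (6,1) count=2: revealed 1 new [(6,1)] -> total=2
Click 3 (2,2) count=0: revealed 9 new [(1,1) (1,2) (1,3) (2,1) (2,2) (2,3) (3,1) (3,2) (3,3)] -> total=11
Click 4 (0,6) count=1: revealed 1 new [(0,6)] -> total=12

Answer: ......#
.####..
.###...
.###...
.......
.......
.#.....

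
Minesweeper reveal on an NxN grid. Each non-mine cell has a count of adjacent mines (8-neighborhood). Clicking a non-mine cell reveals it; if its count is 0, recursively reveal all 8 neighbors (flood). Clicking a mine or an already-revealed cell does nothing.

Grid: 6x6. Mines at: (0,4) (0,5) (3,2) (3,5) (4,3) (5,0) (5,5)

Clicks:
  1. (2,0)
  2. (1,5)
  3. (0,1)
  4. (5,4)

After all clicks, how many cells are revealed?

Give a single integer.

Answer: 18

Derivation:
Click 1 (2,0) count=0: revealed 16 new [(0,0) (0,1) (0,2) (0,3) (1,0) (1,1) (1,2) (1,3) (2,0) (2,1) (2,2) (2,3) (3,0) (3,1) (4,0) (4,1)] -> total=16
Click 2 (1,5) count=2: revealed 1 new [(1,5)] -> total=17
Click 3 (0,1) count=0: revealed 0 new [(none)] -> total=17
Click 4 (5,4) count=2: revealed 1 new [(5,4)] -> total=18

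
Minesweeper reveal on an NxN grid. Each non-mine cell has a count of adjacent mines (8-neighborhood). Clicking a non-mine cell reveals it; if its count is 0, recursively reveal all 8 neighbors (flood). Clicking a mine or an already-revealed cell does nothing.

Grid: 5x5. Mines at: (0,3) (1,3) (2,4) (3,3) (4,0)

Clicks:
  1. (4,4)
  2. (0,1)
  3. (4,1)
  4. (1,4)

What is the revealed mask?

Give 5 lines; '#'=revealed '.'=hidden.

Click 1 (4,4) count=1: revealed 1 new [(4,4)] -> total=1
Click 2 (0,1) count=0: revealed 12 new [(0,0) (0,1) (0,2) (1,0) (1,1) (1,2) (2,0) (2,1) (2,2) (3,0) (3,1) (3,2)] -> total=13
Click 3 (4,1) count=1: revealed 1 new [(4,1)] -> total=14
Click 4 (1,4) count=3: revealed 1 new [(1,4)] -> total=15

Answer: ###..
###.#
###..
###..
.#..#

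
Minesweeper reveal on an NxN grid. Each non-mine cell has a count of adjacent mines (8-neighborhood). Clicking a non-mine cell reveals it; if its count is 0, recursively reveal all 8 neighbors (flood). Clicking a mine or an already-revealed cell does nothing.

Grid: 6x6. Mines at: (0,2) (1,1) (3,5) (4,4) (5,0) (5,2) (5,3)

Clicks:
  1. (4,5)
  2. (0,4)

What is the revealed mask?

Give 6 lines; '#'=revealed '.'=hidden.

Answer: ...###
..####
######
#####.
####.#
......

Derivation:
Click 1 (4,5) count=2: revealed 1 new [(4,5)] -> total=1
Click 2 (0,4) count=0: revealed 22 new [(0,3) (0,4) (0,5) (1,2) (1,3) (1,4) (1,5) (2,0) (2,1) (2,2) (2,3) (2,4) (2,5) (3,0) (3,1) (3,2) (3,3) (3,4) (4,0) (4,1) (4,2) (4,3)] -> total=23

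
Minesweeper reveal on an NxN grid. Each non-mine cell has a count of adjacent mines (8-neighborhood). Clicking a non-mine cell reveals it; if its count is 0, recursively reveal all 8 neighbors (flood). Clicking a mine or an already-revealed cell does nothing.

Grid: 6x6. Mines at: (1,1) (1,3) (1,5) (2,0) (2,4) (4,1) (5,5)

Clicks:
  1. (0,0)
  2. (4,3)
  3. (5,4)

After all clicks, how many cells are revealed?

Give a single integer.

Answer: 10

Derivation:
Click 1 (0,0) count=1: revealed 1 new [(0,0)] -> total=1
Click 2 (4,3) count=0: revealed 9 new [(3,2) (3,3) (3,4) (4,2) (4,3) (4,4) (5,2) (5,3) (5,4)] -> total=10
Click 3 (5,4) count=1: revealed 0 new [(none)] -> total=10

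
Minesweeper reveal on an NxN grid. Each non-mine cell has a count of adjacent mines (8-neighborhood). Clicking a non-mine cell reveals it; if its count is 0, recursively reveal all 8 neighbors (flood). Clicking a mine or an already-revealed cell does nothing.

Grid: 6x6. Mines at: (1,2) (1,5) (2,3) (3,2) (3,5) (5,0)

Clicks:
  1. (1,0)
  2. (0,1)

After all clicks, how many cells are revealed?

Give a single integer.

Answer: 10

Derivation:
Click 1 (1,0) count=0: revealed 10 new [(0,0) (0,1) (1,0) (1,1) (2,0) (2,1) (3,0) (3,1) (4,0) (4,1)] -> total=10
Click 2 (0,1) count=1: revealed 0 new [(none)] -> total=10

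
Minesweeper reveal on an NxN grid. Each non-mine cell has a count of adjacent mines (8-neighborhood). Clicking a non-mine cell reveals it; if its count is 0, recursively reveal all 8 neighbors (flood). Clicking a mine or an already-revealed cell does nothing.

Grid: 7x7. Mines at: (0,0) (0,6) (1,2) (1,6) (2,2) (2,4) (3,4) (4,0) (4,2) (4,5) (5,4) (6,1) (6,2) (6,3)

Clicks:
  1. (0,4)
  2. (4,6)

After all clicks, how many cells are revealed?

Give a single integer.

Click 1 (0,4) count=0: revealed 6 new [(0,3) (0,4) (0,5) (1,3) (1,4) (1,5)] -> total=6
Click 2 (4,6) count=1: revealed 1 new [(4,6)] -> total=7

Answer: 7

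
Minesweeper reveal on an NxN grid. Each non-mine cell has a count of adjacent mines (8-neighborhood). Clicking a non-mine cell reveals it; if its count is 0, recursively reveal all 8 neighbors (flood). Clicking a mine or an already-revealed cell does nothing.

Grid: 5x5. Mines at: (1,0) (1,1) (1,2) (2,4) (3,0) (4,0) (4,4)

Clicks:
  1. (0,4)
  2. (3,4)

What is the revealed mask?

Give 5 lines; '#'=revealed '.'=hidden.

Answer: ...##
...##
.....
....#
.....

Derivation:
Click 1 (0,4) count=0: revealed 4 new [(0,3) (0,4) (1,3) (1,4)] -> total=4
Click 2 (3,4) count=2: revealed 1 new [(3,4)] -> total=5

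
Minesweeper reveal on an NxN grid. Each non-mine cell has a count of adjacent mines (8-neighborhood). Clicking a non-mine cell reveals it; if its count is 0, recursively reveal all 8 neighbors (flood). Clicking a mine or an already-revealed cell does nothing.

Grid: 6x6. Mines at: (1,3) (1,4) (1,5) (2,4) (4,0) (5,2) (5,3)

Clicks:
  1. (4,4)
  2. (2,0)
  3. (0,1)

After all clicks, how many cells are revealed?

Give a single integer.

Answer: 18

Derivation:
Click 1 (4,4) count=1: revealed 1 new [(4,4)] -> total=1
Click 2 (2,0) count=0: revealed 17 new [(0,0) (0,1) (0,2) (1,0) (1,1) (1,2) (2,0) (2,1) (2,2) (2,3) (3,0) (3,1) (3,2) (3,3) (4,1) (4,2) (4,3)] -> total=18
Click 3 (0,1) count=0: revealed 0 new [(none)] -> total=18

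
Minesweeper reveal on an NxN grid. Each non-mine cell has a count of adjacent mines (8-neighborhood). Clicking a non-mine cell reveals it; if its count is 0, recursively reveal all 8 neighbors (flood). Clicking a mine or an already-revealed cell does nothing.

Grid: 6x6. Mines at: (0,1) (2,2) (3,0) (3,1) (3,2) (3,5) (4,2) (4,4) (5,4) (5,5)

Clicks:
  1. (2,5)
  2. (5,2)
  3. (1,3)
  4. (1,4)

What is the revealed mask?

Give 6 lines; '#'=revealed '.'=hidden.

Answer: ..####
..####
...###
......
......
..#...

Derivation:
Click 1 (2,5) count=1: revealed 1 new [(2,5)] -> total=1
Click 2 (5,2) count=1: revealed 1 new [(5,2)] -> total=2
Click 3 (1,3) count=1: revealed 1 new [(1,3)] -> total=3
Click 4 (1,4) count=0: revealed 9 new [(0,2) (0,3) (0,4) (0,5) (1,2) (1,4) (1,5) (2,3) (2,4)] -> total=12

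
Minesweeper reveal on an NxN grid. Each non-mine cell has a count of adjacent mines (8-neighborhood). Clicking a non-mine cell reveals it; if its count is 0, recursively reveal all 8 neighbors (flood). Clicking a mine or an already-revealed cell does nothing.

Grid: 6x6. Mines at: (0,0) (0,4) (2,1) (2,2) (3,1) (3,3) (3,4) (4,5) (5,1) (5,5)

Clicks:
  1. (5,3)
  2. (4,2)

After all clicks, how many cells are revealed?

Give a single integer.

Click 1 (5,3) count=0: revealed 6 new [(4,2) (4,3) (4,4) (5,2) (5,3) (5,4)] -> total=6
Click 2 (4,2) count=3: revealed 0 new [(none)] -> total=6

Answer: 6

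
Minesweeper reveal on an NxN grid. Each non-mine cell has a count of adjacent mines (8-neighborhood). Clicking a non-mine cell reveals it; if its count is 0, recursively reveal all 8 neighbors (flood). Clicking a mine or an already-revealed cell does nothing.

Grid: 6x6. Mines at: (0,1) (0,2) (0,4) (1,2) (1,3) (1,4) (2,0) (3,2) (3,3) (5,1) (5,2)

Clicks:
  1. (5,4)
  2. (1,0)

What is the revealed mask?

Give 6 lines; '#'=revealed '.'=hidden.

Answer: ......
#.....
....##
....##
...###
...###

Derivation:
Click 1 (5,4) count=0: revealed 10 new [(2,4) (2,5) (3,4) (3,5) (4,3) (4,4) (4,5) (5,3) (5,4) (5,5)] -> total=10
Click 2 (1,0) count=2: revealed 1 new [(1,0)] -> total=11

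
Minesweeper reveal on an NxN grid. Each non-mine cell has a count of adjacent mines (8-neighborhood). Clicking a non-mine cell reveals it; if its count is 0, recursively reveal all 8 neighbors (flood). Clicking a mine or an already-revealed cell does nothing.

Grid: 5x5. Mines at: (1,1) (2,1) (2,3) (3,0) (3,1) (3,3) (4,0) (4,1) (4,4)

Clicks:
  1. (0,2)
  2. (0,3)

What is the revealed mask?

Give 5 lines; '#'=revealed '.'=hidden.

Answer: ..###
..###
.....
.....
.....

Derivation:
Click 1 (0,2) count=1: revealed 1 new [(0,2)] -> total=1
Click 2 (0,3) count=0: revealed 5 new [(0,3) (0,4) (1,2) (1,3) (1,4)] -> total=6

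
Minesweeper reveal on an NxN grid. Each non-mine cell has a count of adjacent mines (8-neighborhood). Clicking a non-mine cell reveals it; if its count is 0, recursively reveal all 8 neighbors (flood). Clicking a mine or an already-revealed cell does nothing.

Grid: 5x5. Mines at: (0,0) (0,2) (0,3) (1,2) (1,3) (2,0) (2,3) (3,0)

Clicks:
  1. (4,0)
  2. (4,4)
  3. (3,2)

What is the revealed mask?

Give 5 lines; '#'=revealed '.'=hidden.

Click 1 (4,0) count=1: revealed 1 new [(4,0)] -> total=1
Click 2 (4,4) count=0: revealed 8 new [(3,1) (3,2) (3,3) (3,4) (4,1) (4,2) (4,3) (4,4)] -> total=9
Click 3 (3,2) count=1: revealed 0 new [(none)] -> total=9

Answer: .....
.....
.....
.####
#####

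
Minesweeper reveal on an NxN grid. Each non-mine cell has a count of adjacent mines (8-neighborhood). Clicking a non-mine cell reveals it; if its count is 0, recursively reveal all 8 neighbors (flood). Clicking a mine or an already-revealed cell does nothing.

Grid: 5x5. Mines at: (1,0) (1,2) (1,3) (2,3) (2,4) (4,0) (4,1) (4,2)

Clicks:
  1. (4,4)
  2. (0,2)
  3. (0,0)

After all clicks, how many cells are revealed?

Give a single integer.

Answer: 6

Derivation:
Click 1 (4,4) count=0: revealed 4 new [(3,3) (3,4) (4,3) (4,4)] -> total=4
Click 2 (0,2) count=2: revealed 1 new [(0,2)] -> total=5
Click 3 (0,0) count=1: revealed 1 new [(0,0)] -> total=6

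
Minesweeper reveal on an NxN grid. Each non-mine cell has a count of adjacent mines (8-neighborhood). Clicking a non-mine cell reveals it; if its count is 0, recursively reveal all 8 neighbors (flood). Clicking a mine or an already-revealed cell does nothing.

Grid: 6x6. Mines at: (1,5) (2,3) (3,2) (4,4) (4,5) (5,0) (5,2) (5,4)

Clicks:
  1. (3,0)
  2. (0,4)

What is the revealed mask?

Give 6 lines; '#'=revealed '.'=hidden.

Answer: #####.
#####.
###...
##....
##....
......

Derivation:
Click 1 (3,0) count=0: revealed 17 new [(0,0) (0,1) (0,2) (0,3) (0,4) (1,0) (1,1) (1,2) (1,3) (1,4) (2,0) (2,1) (2,2) (3,0) (3,1) (4,0) (4,1)] -> total=17
Click 2 (0,4) count=1: revealed 0 new [(none)] -> total=17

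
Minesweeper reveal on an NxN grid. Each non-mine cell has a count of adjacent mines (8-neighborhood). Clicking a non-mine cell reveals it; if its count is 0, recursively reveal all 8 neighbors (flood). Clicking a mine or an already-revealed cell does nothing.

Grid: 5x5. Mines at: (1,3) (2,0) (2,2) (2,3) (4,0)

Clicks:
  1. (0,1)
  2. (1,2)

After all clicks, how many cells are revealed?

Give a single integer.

Click 1 (0,1) count=0: revealed 6 new [(0,0) (0,1) (0,2) (1,0) (1,1) (1,2)] -> total=6
Click 2 (1,2) count=3: revealed 0 new [(none)] -> total=6

Answer: 6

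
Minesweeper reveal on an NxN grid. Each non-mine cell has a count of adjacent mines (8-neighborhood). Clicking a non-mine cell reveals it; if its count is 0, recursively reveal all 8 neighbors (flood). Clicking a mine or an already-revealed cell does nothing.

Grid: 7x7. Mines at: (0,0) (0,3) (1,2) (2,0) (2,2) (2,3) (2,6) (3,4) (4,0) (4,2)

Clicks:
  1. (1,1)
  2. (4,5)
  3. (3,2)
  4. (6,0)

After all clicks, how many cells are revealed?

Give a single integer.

Answer: 22

Derivation:
Click 1 (1,1) count=4: revealed 1 new [(1,1)] -> total=1
Click 2 (4,5) count=1: revealed 1 new [(4,5)] -> total=2
Click 3 (3,2) count=3: revealed 1 new [(3,2)] -> total=3
Click 4 (6,0) count=0: revealed 19 new [(3,5) (3,6) (4,3) (4,4) (4,6) (5,0) (5,1) (5,2) (5,3) (5,4) (5,5) (5,6) (6,0) (6,1) (6,2) (6,3) (6,4) (6,5) (6,6)] -> total=22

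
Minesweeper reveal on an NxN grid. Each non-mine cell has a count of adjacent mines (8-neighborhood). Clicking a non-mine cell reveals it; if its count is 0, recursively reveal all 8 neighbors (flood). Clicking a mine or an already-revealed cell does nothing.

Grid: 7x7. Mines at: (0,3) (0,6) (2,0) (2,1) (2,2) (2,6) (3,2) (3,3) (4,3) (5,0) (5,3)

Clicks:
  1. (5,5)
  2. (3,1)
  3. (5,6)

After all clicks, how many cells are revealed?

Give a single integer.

Answer: 13

Derivation:
Click 1 (5,5) count=0: revealed 12 new [(3,4) (3,5) (3,6) (4,4) (4,5) (4,6) (5,4) (5,5) (5,6) (6,4) (6,5) (6,6)] -> total=12
Click 2 (3,1) count=4: revealed 1 new [(3,1)] -> total=13
Click 3 (5,6) count=0: revealed 0 new [(none)] -> total=13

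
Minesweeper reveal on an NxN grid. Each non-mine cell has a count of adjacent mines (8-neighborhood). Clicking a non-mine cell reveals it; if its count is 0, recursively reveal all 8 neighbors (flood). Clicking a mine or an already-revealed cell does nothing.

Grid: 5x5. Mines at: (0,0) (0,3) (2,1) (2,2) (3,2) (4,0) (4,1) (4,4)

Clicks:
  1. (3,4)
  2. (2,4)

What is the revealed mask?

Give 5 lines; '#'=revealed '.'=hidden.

Click 1 (3,4) count=1: revealed 1 new [(3,4)] -> total=1
Click 2 (2,4) count=0: revealed 5 new [(1,3) (1,4) (2,3) (2,4) (3,3)] -> total=6

Answer: .....
...##
...##
...##
.....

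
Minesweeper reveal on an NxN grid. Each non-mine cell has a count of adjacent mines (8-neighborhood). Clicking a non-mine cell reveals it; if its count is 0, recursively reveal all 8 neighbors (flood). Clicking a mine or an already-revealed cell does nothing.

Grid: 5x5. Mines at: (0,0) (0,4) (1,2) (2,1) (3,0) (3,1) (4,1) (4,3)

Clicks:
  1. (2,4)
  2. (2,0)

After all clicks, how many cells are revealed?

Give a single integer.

Answer: 7

Derivation:
Click 1 (2,4) count=0: revealed 6 new [(1,3) (1,4) (2,3) (2,4) (3,3) (3,4)] -> total=6
Click 2 (2,0) count=3: revealed 1 new [(2,0)] -> total=7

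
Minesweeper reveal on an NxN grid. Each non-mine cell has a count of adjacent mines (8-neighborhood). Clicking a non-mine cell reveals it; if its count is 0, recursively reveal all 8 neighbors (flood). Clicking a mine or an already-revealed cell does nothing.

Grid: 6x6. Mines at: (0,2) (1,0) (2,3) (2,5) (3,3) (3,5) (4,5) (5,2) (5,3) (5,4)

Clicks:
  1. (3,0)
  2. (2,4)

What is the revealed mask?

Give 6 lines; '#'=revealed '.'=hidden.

Answer: ......
......
###.#.
###...
###...
##....

Derivation:
Click 1 (3,0) count=0: revealed 11 new [(2,0) (2,1) (2,2) (3,0) (3,1) (3,2) (4,0) (4,1) (4,2) (5,0) (5,1)] -> total=11
Click 2 (2,4) count=4: revealed 1 new [(2,4)] -> total=12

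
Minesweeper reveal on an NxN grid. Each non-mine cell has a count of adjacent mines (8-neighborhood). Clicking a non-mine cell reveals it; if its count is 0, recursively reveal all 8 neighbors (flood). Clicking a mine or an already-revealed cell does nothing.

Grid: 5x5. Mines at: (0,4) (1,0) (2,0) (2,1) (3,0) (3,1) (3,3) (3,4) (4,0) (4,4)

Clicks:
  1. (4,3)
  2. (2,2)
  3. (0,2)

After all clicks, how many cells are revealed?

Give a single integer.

Click 1 (4,3) count=3: revealed 1 new [(4,3)] -> total=1
Click 2 (2,2) count=3: revealed 1 new [(2,2)] -> total=2
Click 3 (0,2) count=0: revealed 6 new [(0,1) (0,2) (0,3) (1,1) (1,2) (1,3)] -> total=8

Answer: 8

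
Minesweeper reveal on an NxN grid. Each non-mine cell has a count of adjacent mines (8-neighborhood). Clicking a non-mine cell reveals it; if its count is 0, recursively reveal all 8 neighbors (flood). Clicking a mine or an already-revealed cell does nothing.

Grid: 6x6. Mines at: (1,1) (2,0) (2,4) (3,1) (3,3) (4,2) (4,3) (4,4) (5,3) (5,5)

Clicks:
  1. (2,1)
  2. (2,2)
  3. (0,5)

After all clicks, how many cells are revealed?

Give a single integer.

Answer: 10

Derivation:
Click 1 (2,1) count=3: revealed 1 new [(2,1)] -> total=1
Click 2 (2,2) count=3: revealed 1 new [(2,2)] -> total=2
Click 3 (0,5) count=0: revealed 8 new [(0,2) (0,3) (0,4) (0,5) (1,2) (1,3) (1,4) (1,5)] -> total=10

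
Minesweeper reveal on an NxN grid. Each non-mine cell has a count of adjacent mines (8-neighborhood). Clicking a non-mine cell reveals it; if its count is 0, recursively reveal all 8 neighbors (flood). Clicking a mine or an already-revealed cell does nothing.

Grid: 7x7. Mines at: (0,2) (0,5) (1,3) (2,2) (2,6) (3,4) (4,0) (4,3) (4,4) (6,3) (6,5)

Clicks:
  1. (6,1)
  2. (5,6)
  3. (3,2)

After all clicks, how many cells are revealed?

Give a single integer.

Answer: 8

Derivation:
Click 1 (6,1) count=0: revealed 6 new [(5,0) (5,1) (5,2) (6,0) (6,1) (6,2)] -> total=6
Click 2 (5,6) count=1: revealed 1 new [(5,6)] -> total=7
Click 3 (3,2) count=2: revealed 1 new [(3,2)] -> total=8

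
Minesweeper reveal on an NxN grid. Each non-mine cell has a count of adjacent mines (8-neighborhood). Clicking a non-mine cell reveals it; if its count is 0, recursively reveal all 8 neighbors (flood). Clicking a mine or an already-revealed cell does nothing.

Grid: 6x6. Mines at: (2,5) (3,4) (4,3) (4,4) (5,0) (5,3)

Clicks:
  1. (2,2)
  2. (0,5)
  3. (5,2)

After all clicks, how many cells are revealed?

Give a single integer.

Click 1 (2,2) count=0: revealed 24 new [(0,0) (0,1) (0,2) (0,3) (0,4) (0,5) (1,0) (1,1) (1,2) (1,3) (1,4) (1,5) (2,0) (2,1) (2,2) (2,3) (2,4) (3,0) (3,1) (3,2) (3,3) (4,0) (4,1) (4,2)] -> total=24
Click 2 (0,5) count=0: revealed 0 new [(none)] -> total=24
Click 3 (5,2) count=2: revealed 1 new [(5,2)] -> total=25

Answer: 25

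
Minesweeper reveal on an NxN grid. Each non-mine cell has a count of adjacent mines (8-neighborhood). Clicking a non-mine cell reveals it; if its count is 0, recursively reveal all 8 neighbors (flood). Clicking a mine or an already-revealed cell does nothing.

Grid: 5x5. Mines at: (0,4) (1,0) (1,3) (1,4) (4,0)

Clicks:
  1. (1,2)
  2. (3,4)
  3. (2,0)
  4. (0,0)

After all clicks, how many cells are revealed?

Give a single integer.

Answer: 15

Derivation:
Click 1 (1,2) count=1: revealed 1 new [(1,2)] -> total=1
Click 2 (3,4) count=0: revealed 12 new [(2,1) (2,2) (2,3) (2,4) (3,1) (3,2) (3,3) (3,4) (4,1) (4,2) (4,3) (4,4)] -> total=13
Click 3 (2,0) count=1: revealed 1 new [(2,0)] -> total=14
Click 4 (0,0) count=1: revealed 1 new [(0,0)] -> total=15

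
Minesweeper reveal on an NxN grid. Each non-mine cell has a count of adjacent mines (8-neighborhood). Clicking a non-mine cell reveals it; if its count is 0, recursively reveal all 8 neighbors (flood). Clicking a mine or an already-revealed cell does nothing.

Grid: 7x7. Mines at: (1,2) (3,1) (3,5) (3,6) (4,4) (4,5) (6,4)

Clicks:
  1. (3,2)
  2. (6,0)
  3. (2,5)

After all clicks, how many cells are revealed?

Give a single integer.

Answer: 14

Derivation:
Click 1 (3,2) count=1: revealed 1 new [(3,2)] -> total=1
Click 2 (6,0) count=0: revealed 12 new [(4,0) (4,1) (4,2) (4,3) (5,0) (5,1) (5,2) (5,3) (6,0) (6,1) (6,2) (6,3)] -> total=13
Click 3 (2,5) count=2: revealed 1 new [(2,5)] -> total=14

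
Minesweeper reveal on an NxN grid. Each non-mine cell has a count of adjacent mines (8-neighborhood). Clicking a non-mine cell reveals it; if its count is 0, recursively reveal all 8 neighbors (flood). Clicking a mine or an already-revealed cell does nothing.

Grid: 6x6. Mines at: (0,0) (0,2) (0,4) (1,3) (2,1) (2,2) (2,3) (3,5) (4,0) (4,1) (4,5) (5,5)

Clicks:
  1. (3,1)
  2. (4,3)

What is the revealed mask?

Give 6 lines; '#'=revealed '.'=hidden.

Click 1 (3,1) count=4: revealed 1 new [(3,1)] -> total=1
Click 2 (4,3) count=0: revealed 9 new [(3,2) (3,3) (3,4) (4,2) (4,3) (4,4) (5,2) (5,3) (5,4)] -> total=10

Answer: ......
......
......
.####.
..###.
..###.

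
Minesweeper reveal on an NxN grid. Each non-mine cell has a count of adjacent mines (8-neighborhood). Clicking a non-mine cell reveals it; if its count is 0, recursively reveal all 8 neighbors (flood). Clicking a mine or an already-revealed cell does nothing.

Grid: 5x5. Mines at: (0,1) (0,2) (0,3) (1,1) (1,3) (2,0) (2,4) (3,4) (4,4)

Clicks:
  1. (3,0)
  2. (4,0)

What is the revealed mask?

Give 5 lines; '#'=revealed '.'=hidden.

Answer: .....
.....
.###.
####.
####.

Derivation:
Click 1 (3,0) count=1: revealed 1 new [(3,0)] -> total=1
Click 2 (4,0) count=0: revealed 10 new [(2,1) (2,2) (2,3) (3,1) (3,2) (3,3) (4,0) (4,1) (4,2) (4,3)] -> total=11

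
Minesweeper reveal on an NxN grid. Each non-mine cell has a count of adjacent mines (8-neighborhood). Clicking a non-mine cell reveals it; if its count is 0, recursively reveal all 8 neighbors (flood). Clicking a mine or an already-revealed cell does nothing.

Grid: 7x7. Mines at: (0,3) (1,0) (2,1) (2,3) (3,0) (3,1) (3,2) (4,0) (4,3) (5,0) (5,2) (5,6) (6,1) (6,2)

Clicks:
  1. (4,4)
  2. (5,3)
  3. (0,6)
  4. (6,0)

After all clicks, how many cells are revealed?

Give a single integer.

Click 1 (4,4) count=1: revealed 1 new [(4,4)] -> total=1
Click 2 (5,3) count=3: revealed 1 new [(5,3)] -> total=2
Click 3 (0,6) count=0: revealed 14 new [(0,4) (0,5) (0,6) (1,4) (1,5) (1,6) (2,4) (2,5) (2,6) (3,4) (3,5) (3,6) (4,5) (4,6)] -> total=16
Click 4 (6,0) count=2: revealed 1 new [(6,0)] -> total=17

Answer: 17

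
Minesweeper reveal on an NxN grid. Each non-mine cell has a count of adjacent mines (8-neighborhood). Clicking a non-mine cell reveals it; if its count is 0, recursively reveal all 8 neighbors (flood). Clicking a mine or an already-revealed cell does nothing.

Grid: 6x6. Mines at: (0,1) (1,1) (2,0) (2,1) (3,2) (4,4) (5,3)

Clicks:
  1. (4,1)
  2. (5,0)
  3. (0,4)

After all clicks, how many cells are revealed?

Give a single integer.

Answer: 23

Derivation:
Click 1 (4,1) count=1: revealed 1 new [(4,1)] -> total=1
Click 2 (5,0) count=0: revealed 7 new [(3,0) (3,1) (4,0) (4,2) (5,0) (5,1) (5,2)] -> total=8
Click 3 (0,4) count=0: revealed 15 new [(0,2) (0,3) (0,4) (0,5) (1,2) (1,3) (1,4) (1,5) (2,2) (2,3) (2,4) (2,5) (3,3) (3,4) (3,5)] -> total=23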